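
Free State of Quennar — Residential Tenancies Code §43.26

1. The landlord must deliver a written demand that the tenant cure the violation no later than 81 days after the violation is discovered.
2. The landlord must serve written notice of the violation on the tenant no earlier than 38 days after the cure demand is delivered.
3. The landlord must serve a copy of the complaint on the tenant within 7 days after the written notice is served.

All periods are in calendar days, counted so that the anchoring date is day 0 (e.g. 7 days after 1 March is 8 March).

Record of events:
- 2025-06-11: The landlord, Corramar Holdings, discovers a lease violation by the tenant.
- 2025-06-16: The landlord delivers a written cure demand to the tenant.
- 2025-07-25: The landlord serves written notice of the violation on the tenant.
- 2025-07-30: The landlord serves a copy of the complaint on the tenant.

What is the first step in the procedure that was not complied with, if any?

None — every step was satisfied

Step 1: 81 days after 2025-06-11 (when the violation is discovered) is 2025-08-31; done 2025-06-16 — timely.
Step 2: the earliest permitted date is 38 days after 2025-06-16 (when the cure demand is delivered), i.e. 2025-07-24; 2025-07-25 is on or after that date.
Step 3: 7 days after 2025-07-25 (when the written notice is served) is 2025-08-01; 2025-07-30 is within that limit.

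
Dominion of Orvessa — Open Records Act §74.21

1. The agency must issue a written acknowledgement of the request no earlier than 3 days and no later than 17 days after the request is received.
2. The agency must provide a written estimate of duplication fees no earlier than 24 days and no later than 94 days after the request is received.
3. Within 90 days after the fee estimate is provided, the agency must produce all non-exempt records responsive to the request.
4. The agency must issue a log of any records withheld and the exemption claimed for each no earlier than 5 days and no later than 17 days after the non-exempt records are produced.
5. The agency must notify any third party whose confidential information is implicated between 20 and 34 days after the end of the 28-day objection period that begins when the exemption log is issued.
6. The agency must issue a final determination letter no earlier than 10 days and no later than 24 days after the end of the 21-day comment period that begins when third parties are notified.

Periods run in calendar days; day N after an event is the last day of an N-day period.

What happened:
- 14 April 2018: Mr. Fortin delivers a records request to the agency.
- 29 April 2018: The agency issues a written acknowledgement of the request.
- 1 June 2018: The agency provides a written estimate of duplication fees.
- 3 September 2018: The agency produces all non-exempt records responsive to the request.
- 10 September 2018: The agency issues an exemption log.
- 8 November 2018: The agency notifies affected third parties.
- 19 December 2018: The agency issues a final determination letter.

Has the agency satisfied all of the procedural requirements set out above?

Step 1: the window is 3–17 days after 14 April 2018 (when the request is received), so 17 April 2018 through 1 May 2018; done 29 April 2018 — within the window.
Step 2: the window is 24–94 days after 14 April 2018 (when the request is received), so 8 May 2018 through 17 July 2018; 1 June 2018 falls inside that range.
Step 3: 90 days after 1 June 2018 (when the fee estimate is provided) is 30 August 2018; done 3 September 2018 — 4 days late.

No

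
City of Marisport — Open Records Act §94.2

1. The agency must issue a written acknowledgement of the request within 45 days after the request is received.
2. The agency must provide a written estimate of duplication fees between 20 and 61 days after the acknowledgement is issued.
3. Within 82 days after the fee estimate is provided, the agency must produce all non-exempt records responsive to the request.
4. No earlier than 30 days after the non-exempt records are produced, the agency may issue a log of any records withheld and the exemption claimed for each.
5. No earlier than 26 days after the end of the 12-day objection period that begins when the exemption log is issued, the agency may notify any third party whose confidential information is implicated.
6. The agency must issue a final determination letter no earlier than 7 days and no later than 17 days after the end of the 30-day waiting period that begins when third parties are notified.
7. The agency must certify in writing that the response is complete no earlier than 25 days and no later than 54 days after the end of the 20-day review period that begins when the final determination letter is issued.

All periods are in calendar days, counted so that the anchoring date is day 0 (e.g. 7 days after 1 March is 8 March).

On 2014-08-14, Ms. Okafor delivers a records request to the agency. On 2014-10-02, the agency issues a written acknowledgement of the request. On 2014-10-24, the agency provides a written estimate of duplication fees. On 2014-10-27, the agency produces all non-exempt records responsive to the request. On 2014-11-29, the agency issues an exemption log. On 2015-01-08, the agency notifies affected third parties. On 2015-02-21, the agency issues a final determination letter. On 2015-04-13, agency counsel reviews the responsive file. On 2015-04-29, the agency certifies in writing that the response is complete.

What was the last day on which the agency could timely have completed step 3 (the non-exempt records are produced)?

Step 3 runs from 2014-10-24, when the fee estimate is provided. 82 days after 2014-10-24 is 2015-01-14.

2015-01-14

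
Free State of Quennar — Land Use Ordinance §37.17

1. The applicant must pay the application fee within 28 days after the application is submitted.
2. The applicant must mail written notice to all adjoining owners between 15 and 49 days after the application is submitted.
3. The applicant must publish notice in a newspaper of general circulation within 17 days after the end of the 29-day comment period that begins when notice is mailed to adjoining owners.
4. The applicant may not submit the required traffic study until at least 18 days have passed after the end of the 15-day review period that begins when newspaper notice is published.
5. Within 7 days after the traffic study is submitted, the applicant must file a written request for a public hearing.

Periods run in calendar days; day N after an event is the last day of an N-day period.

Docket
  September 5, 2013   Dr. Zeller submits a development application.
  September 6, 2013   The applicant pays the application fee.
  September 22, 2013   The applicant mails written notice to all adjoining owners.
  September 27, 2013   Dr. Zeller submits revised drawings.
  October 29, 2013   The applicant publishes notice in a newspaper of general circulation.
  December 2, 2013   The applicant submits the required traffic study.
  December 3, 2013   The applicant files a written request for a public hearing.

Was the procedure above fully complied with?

Yes

Step 1: 28 days after September 5, 2013 (when the application is submitted) is October 3, 2013; done September 6, 2013 — timely.
Step 2: the window is 15–49 days after September 5, 2013 (when the application is submitted), so September 20, 2013 through October 24, 2013; done September 22, 2013, which is between those dates.
Step 3: 17 days after October 21, 2013 (end of the 29-day comment period, which began when notice is mailed to adjoining owners on September 22, 2013) is November 7, 2013; completed October 29, 2013, before the deadline.
Step 4: the earliest permitted date is 18 days after November 13, 2013 (end of the 15-day review period, which began when newspaper notice is published on October 29, 2013), i.e. December 1, 2013; done December 2, 2013, after the minimum wait.
Step 5: 7 days after December 2, 2013 (when the traffic study is submitted) is December 9, 2013; completed December 3, 2013, before the deadline.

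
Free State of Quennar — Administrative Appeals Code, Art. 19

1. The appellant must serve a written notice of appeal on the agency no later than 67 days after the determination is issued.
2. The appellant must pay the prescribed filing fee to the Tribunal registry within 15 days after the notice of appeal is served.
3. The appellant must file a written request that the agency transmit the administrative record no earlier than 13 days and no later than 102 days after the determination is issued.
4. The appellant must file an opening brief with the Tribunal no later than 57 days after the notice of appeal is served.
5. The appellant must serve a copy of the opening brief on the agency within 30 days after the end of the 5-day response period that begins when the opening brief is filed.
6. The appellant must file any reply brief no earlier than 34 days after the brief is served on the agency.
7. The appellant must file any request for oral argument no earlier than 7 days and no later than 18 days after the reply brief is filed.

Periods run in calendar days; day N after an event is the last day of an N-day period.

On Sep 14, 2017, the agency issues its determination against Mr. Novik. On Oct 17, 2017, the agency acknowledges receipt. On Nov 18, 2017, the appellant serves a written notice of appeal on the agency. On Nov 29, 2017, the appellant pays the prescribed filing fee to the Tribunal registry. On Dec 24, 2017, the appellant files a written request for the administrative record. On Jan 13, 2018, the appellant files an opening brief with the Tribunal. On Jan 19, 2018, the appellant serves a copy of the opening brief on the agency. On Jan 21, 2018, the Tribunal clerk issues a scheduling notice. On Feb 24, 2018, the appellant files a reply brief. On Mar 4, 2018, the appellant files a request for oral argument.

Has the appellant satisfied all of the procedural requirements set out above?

(1) due by Sep 14, 2017 + 67 days = Nov 20, 2017; done Nov 18, 2017 — timely.
(2) due by Nov 18, 2017 + 15 days = Dec 3, 2017; Nov 29, 2017 is within that limit.
(3) the permitted window runs from Sep 14, 2017 + 13 = Sep 27, 2017 to Sep 14, 2017 + 102 = Dec 25, 2017; done Dec 24, 2017, which is between those dates.
(4) due by Nov 18, 2017 + 57 days = Jan 14, 2018; completed Jan 13, 2018, before the deadline.
(5) due by Jan 18, 2018 + 30 days = Feb 17, 2018; done Jan 19, 2018 — timely.
(6) permitted from Jan 19, 2018 + 34 days = Feb 22, 2018 onward; done Feb 24, 2018, after the minimum wait.
(7) the permitted window runs from Feb 24, 2018 + 7 = Mar 3, 2018 to Feb 24, 2018 + 18 = Mar 14, 2018; Mar 4, 2018 falls inside that range.

Yes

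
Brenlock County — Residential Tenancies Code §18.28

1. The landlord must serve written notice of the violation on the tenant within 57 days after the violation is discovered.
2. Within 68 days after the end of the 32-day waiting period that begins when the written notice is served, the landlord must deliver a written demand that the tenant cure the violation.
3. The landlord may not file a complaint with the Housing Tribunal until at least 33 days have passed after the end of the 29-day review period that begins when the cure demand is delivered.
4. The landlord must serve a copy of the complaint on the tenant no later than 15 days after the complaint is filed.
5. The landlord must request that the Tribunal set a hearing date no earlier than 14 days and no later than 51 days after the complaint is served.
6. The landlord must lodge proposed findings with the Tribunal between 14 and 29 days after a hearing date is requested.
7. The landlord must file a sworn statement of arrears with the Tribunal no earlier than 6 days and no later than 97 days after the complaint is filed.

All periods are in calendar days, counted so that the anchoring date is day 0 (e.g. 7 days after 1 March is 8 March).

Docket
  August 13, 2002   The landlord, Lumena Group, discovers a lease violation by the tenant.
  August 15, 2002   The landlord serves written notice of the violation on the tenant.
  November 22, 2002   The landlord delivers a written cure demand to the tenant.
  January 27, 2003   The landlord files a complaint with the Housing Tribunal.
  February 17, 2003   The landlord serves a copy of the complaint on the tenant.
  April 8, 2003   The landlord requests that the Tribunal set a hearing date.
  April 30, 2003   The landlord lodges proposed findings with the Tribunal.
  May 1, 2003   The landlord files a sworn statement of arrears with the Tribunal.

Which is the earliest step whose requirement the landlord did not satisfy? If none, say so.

Step 4

(1) due by August 13, 2002 + 57 days = October 9, 2002; August 15, 2002 is within that limit.
(2) due by September 16, 2002 + 68 days = November 23, 2002; completed November 22, 2002, before the deadline.
(3) permitted from December 21, 2002 + 33 days = January 23, 2003 onward; done January 27, 2003 — permitted.
(4) due by January 27, 2003 + 15 days = February 11, 2003; done February 17, 2003 — 6 days late.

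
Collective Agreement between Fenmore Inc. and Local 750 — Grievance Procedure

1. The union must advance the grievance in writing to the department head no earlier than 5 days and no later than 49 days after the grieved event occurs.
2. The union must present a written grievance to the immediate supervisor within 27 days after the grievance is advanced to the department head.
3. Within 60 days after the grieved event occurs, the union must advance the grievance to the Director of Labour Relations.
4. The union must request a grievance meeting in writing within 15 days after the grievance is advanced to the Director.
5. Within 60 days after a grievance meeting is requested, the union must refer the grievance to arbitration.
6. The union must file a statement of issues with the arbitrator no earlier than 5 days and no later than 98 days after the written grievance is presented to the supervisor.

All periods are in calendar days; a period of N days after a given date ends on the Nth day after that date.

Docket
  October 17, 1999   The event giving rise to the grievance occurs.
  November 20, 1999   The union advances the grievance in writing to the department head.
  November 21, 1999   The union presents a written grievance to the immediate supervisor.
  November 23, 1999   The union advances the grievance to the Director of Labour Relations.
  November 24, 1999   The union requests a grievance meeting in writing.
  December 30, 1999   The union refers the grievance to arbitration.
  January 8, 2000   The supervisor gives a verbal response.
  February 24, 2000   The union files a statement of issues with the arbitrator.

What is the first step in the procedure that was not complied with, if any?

Step 1 — 5 and 49 days from October 17, 1999 (when the grieved event occurs) are October 22, 1999 and December 5, 1999 respectively; November 20, 1999 falls inside that range.
Step 2 — counting 27 days from November 20, 1999 (when the grievance is advanced to the department head) gives a deadline of December 17, 1999; November 21, 1999 is within that limit.
Step 3 — counting 60 days from October 17, 1999 (when the grieved event occurs) gives a deadline of December 16, 1999; done November 23, 1999 — timely.
Step 4 — counting 15 days from November 23, 1999 (when the grievance is advanced to the Director) gives a deadline of December 8, 1999; completed November 24, 1999, before the deadline.
Step 5 — counting 60 days from November 24, 1999 (when a grievance meeting is requested) gives a deadline of January 23, 2000; done December 30, 1999 — timely.
Step 6 — 5 and 98 days from November 21, 1999 (when the written grievance is presented to the supervisor) are November 26, 1999 and February 27, 2000 respectively; February 24, 2000 falls inside that range.

None — every step was satisfied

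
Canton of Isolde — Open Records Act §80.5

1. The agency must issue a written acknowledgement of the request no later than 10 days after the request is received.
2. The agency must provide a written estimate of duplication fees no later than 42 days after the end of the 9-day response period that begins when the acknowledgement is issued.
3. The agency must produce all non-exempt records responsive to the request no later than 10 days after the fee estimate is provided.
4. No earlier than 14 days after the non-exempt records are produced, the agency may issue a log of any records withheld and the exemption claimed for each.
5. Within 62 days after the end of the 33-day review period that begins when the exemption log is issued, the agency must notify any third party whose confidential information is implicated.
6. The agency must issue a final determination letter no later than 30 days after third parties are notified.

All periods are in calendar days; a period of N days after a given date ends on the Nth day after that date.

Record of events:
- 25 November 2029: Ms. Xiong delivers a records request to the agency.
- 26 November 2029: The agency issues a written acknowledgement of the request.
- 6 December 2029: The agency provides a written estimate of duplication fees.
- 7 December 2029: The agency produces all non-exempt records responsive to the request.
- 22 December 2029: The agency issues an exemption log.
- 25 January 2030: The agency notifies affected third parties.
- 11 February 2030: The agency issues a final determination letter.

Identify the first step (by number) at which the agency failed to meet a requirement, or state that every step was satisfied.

None — every step was satisfied

(1) due by 25 November 2029 + 10 days = 5 December 2029; done 26 November 2029 — timely.
(2) due by 5 December 2029 + 42 days = 16 January 2030; 6 December 2029 is within that limit.
(3) due by 6 December 2029 + 10 days = 16 December 2029; done 7 December 2029 — timely.
(4) permitted from 7 December 2029 + 14 days = 21 December 2029 onward; done 22 December 2029, after the minimum wait.
(5) due by 24 January 2030 + 62 days = 27 March 2030; completed 25 January 2030, before the deadline.
(6) due by 25 January 2030 + 30 days = 24 February 2030; done 11 February 2030 — timely.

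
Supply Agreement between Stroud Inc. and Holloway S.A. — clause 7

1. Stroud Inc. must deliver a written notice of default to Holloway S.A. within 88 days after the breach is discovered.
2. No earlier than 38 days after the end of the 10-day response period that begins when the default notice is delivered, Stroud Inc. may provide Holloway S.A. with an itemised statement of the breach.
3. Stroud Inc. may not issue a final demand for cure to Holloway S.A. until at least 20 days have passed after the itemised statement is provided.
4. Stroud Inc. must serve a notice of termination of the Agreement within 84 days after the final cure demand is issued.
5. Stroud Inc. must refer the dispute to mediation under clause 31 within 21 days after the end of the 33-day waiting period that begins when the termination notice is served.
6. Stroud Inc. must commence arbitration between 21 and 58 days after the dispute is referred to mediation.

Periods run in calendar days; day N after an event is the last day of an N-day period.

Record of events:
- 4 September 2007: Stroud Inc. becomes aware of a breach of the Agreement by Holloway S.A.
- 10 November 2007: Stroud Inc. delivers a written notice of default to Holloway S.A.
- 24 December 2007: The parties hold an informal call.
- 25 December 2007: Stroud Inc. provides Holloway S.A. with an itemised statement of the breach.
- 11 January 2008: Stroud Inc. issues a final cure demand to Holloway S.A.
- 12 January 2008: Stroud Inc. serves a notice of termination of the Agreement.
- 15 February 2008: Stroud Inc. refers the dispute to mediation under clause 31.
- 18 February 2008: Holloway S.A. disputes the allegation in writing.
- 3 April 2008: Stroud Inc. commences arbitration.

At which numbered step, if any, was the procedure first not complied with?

Step 1 — counting 88 days from 4 September 2007 (when the breach is discovered) gives a deadline of 1 December 2007; completed 10 November 2007, before the deadline.
Step 2 — must wait 38 days from 20 November 2007 (end of the 10-day response period, which began when the default notice is delivered on 10 November 2007), so not before 28 December 2007; done 25 December 2007 — 3 days too early.
The procedure was therefore not followed at step 2.

Step 2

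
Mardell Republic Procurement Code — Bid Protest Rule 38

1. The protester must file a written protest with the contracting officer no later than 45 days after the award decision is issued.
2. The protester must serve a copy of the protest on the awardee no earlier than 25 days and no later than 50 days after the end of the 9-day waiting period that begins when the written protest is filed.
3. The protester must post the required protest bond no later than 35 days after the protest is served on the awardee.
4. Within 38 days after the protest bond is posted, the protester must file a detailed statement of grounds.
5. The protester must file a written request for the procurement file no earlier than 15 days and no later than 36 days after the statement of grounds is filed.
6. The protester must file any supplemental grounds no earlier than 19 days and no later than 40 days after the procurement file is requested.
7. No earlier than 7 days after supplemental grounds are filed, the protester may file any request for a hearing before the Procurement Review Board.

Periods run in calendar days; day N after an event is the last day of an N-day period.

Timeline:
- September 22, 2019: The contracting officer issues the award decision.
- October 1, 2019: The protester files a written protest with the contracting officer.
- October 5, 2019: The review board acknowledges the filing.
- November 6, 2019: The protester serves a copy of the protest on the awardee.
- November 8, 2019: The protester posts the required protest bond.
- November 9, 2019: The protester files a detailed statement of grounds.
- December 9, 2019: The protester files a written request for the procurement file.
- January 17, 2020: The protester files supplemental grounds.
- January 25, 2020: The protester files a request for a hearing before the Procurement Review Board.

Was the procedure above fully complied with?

Yes

Step 1 — counting 45 days from September 22, 2019 (when the award decision is issued) gives a deadline of November 6, 2019; October 1, 2019 is within that limit.
Step 2 — 25 and 50 days from October 10, 2019 (end of the 9-day waiting period, which began when the written protest is filed on October 1, 2019) are November 4, 2019 and November 29, 2019 respectively; done November 6, 2019, which is between those dates.
Step 3 — counting 35 days from November 6, 2019 (when the protest is served on the awardee) gives a deadline of December 11, 2019; completed November 8, 2019, before the deadline.
Step 4 — counting 38 days from November 8, 2019 (when the protest bond is posted) gives a deadline of December 16, 2019; completed November 9, 2019, before the deadline.
Step 5 — 15 and 36 days from November 9, 2019 (when the statement of grounds is filed) are November 24, 2019 and December 15, 2019 respectively; done December 9, 2019, which is between those dates.
Step 6 — 19 and 40 days from December 9, 2019 (when the procurement file is requested) are December 28, 2019 and January 18, 2020 respectively; done January 17, 2020, which is between those dates.
Step 7 — must wait 7 days from January 17, 2020 (when supplemental grounds are filed), so not before January 24, 2020; January 25, 2020 is on or after that date.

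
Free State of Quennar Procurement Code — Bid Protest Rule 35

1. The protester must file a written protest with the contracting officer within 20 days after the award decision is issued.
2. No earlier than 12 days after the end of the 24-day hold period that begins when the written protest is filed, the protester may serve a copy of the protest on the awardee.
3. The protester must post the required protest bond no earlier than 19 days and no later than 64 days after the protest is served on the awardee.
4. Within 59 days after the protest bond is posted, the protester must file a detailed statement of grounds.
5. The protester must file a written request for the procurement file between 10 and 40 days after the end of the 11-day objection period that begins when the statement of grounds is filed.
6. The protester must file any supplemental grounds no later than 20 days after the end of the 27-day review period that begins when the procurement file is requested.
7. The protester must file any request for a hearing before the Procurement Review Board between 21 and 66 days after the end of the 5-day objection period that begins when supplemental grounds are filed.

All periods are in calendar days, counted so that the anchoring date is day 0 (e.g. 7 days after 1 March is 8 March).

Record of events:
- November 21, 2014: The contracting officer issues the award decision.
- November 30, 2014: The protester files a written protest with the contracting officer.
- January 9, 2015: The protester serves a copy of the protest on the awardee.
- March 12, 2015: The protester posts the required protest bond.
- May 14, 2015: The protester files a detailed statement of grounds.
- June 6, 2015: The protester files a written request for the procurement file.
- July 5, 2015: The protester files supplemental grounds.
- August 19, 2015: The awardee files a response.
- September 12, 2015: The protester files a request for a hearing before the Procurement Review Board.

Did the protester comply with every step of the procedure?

Step 1: 20 days after November 21, 2014 (when the award decision is issued) is December 11, 2014; November 30, 2014 is within that limit.
Step 2: the earliest permitted date is 12 days after December 24, 2014 (end of the 24-day hold period, which began when the written protest is filed on November 30, 2014), i.e. January 5, 2015; done January 9, 2015 — permitted.
Step 3: the window is 19–64 days after January 9, 2015 (when the protest is served on the awardee), so January 28, 2015 through March 14, 2015; done March 12, 2015 — within the window.
Step 4: 59 days after March 12, 2015 (when the protest bond is posted) is May 10, 2015; not done until May 14, 2015, 4 days after the deadline.
The procedure was therefore not followed at step 4.

No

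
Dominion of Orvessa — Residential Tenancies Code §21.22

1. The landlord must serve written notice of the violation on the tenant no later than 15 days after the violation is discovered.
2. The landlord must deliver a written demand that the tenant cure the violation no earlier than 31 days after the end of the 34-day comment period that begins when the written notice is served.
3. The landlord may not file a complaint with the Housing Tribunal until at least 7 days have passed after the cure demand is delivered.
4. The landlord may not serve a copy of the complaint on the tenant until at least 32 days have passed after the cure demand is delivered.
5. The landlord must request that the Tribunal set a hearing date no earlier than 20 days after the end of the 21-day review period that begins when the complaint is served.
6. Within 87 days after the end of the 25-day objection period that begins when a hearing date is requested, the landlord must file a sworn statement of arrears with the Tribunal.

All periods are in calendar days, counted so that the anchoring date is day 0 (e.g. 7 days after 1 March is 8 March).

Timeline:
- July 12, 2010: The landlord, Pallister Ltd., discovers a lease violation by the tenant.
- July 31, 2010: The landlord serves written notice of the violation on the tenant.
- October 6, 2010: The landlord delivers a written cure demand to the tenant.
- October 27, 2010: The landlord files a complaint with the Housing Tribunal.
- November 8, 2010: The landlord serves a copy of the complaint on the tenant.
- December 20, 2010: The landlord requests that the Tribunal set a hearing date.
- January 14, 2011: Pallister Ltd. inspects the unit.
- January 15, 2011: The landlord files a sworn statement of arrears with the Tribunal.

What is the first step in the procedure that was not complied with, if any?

(1) due by July 12, 2010 + 15 days = July 27, 2010; not done until July 31, 2010, 4 days after the deadline.

Step 1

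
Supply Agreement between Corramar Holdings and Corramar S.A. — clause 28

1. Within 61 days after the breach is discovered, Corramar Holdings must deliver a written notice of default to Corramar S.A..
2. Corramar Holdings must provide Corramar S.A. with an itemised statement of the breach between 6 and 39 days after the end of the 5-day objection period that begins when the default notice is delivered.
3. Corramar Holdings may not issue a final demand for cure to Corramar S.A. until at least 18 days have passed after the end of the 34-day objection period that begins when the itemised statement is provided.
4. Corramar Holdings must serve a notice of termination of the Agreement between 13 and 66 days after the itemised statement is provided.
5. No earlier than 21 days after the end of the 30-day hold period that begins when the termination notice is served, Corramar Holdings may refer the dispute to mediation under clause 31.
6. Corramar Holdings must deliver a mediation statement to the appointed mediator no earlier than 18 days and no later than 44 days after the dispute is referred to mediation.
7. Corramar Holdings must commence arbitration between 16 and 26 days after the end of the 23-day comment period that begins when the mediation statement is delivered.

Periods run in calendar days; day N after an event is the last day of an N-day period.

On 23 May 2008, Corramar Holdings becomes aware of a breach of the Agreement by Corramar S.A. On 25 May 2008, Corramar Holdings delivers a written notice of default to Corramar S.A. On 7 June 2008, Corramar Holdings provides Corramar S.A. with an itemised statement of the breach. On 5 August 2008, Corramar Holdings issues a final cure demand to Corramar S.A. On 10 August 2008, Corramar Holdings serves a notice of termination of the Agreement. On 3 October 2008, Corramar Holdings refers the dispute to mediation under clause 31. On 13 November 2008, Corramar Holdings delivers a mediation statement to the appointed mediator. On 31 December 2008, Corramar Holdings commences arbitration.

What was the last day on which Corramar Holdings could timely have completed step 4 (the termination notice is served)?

12 August 2008

Step 4 runs from 7 June 2008, when the itemised statement is provided. The window is 13–66 days after 7 June 2008; it closes on 12 August 2008.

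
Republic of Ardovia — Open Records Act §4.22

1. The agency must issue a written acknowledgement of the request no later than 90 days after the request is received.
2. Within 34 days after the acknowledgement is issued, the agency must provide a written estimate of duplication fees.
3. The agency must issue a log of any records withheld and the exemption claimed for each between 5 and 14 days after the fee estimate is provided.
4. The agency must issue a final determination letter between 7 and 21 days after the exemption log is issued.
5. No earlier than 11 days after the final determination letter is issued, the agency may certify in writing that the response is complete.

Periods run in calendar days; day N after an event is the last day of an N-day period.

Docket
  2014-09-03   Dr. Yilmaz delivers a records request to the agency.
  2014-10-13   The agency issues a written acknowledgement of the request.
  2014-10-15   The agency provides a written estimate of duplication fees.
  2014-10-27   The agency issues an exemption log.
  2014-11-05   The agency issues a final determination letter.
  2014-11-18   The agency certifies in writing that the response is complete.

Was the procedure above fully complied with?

(1) due by 2014-09-03 + 90 days = 2014-12-02; completed 2014-10-13, before the deadline.
(2) due by 2014-10-13 + 34 days = 2014-11-16; done 2014-10-15 — timely.
(3) the permitted window runs from 2014-10-15 + 5 = 2014-10-20 to 2014-10-15 + 14 = 2014-10-29; 2014-10-27 falls inside that range.
(4) the permitted window runs from 2014-10-27 + 7 = 2014-11-03 to 2014-10-27 + 21 = 2014-11-17; done 2014-11-05 — within the window.
(5) permitted from 2014-11-05 + 11 days = 2014-11-16 onward; done 2014-11-18, after the minimum wait.

Yes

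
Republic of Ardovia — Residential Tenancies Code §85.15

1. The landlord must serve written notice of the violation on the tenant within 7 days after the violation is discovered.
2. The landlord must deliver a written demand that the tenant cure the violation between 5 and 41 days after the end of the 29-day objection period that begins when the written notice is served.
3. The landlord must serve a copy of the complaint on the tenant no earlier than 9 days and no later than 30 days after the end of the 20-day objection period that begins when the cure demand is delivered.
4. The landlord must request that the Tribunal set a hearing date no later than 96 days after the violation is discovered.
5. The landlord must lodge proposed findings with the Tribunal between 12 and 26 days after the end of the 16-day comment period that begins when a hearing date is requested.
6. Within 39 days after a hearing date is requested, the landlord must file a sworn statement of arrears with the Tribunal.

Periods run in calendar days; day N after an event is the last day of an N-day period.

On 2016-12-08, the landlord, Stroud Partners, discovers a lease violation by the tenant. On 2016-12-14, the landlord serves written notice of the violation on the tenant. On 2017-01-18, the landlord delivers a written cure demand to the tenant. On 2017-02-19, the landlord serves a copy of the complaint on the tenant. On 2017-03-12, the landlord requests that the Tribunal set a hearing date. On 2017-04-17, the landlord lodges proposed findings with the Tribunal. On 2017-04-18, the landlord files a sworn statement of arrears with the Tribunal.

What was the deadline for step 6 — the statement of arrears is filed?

Step 6 runs from 2017-03-12, when a hearing date is requested. 39 days after 2017-03-12 is 2017-04-20.

2017-04-20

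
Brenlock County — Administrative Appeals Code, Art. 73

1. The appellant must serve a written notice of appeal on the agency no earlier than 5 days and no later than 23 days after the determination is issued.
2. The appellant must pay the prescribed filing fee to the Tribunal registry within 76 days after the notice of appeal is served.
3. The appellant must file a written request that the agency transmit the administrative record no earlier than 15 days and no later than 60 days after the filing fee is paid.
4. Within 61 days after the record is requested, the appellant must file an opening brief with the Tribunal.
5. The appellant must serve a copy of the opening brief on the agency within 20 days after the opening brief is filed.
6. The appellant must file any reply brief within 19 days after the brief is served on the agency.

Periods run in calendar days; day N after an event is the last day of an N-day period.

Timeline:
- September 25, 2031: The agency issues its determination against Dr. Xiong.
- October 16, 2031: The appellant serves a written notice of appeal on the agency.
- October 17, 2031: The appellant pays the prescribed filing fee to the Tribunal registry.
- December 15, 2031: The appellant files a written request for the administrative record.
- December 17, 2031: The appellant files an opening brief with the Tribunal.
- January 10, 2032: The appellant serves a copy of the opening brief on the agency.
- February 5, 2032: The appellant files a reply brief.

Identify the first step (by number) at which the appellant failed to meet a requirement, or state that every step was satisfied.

Step 5

Step 1 — 5 and 23 days from September 25, 2031 (when the determination is issued) are September 30, 2031 and October 18, 2031 respectively; done October 16, 2031, which is between those dates.
Step 2 — counting 76 days from October 16, 2031 (when the notice of appeal is served) gives a deadline of December 31, 2031; October 17, 2031 is within that limit.
Step 3 — 15 and 60 days from October 17, 2031 (when the filing fee is paid) are November 1, 2031 and December 16, 2031 respectively; done December 15, 2031 — within the window.
Step 4 — counting 61 days from December 15, 2031 (when the record is requested) gives a deadline of February 14, 2032; December 17, 2031 is within that limit.
Step 5 — counting 20 days from December 17, 2031 (when the opening brief is filed) gives a deadline of January 6, 2032; not done until January 10, 2032, 4 days after the deadline.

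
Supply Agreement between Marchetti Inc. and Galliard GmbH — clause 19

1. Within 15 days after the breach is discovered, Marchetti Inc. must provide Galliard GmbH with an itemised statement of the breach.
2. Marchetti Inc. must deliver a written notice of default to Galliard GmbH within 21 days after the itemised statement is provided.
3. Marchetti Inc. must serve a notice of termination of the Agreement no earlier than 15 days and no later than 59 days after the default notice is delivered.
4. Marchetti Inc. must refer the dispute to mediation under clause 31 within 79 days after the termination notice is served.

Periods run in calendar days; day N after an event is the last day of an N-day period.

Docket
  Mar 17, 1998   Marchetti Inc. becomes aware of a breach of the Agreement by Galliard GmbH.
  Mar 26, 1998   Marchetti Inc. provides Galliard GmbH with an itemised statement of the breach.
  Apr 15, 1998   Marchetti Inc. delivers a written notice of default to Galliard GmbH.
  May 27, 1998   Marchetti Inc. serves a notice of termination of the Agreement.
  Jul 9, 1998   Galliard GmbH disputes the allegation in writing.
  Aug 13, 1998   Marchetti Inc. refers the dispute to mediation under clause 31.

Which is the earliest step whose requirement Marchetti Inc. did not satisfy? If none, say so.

Step 1 — counting 15 days from Mar 17, 1998 (when the breach is discovered) gives a deadline of Apr 1, 1998; completed Mar 26, 1998, before the deadline.
Step 2 — counting 21 days from Mar 26, 1998 (when the itemised statement is provided) gives a deadline of Apr 16, 1998; done Apr 15, 1998 — timely.
Step 3 — 15 and 59 days from Apr 15, 1998 (when the default notice is delivered) are Apr 30, 1998 and Jun 13, 1998 respectively; done May 27, 1998, which is between those dates.
Step 4 — counting 79 days from May 27, 1998 (when the termination notice is served) gives a deadline of Aug 14, 1998; Aug 13, 1998 is within that limit.

None — every step was satisfied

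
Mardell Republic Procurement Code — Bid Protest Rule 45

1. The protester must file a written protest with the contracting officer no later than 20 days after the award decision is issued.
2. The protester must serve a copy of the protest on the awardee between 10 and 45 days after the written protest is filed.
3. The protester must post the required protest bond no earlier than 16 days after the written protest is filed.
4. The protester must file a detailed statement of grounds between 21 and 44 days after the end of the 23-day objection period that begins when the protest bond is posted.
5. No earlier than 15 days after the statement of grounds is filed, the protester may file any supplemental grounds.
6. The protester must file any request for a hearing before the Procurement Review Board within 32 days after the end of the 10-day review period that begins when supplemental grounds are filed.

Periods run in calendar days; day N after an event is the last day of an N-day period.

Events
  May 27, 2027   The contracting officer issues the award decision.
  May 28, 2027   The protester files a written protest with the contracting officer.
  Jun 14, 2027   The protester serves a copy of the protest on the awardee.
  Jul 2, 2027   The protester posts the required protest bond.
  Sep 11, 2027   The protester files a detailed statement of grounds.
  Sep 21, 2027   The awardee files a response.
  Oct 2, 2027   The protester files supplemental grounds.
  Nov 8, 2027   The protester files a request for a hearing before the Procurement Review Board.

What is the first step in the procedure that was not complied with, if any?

Step 4

Step 1: 20 days after May 27, 2027 (when the award decision is issued) is Jun 16, 2027; done May 28, 2027 — timely.
Step 2: the window is 10–45 days after May 28, 2027 (when the written protest is filed), so Jun 7, 2027 through Jul 12, 2027; Jun 14, 2027 falls inside that range.
Step 3: the earliest permitted date is 16 days after May 28, 2027 (when the written protest is filed), i.e. Jun 13, 2027; done Jul 2, 2027, after the minimum wait.
Step 4: the window is 21–44 days after Jul 25, 2027 (end of the 23-day objection period, which began when the protest bond is posted on Jul 2, 2027), so Aug 15, 2027 through Sep 7, 2027; done Sep 11, 2027 — 4 days after the window closed.
The procedure was therefore not followed at step 4.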